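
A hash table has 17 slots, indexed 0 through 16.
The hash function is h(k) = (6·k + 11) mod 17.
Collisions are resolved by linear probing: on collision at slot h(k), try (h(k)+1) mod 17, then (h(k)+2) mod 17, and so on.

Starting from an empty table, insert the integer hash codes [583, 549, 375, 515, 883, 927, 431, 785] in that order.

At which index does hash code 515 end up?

9

583: h=7 => slot 7
549: h=7, probe 7,8 => slot 8
375: h=0 => slot 0
515: h=7, probe 7,8,9 => slot 9
883: h=5 => slot 5
927: h=14 => slot 14
431: h=13 => slot 13
785: h=12 => slot 12
Table: [375, —, —, —, —, 883, —, 583, 549, 515, —, —, 785, 431, 927, —, —]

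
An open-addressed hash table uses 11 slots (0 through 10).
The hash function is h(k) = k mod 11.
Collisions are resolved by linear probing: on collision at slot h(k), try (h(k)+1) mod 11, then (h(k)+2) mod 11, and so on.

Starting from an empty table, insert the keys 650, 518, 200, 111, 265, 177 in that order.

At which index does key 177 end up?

6

Insert 650: h=1, slot 1 empty → index 1.
Insert 518: h=1, slot 1 occupied → index 2.
Insert 200: h=2, slot 2 occupied → index 3.
Insert 111: h=1, slots 1,2,3 occupied → index 4.
Insert 265: h=1, slots 1,2,3,4 occupied → index 5.
Insert 177: h=1, slots 1,2,3,4,5 occupied → index 6.
Table: [., 650, 518, 200, 111, 265, 177, ., ., ., .]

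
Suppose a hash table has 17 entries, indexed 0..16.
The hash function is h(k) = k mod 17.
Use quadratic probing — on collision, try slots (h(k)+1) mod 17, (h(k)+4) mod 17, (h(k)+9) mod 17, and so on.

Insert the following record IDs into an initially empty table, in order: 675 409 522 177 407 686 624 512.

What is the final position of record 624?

4

675 hashes to 12; slot 12 is free -> place at 12.
409 hashes to 1; slot 1 is free -> place at 1.
522 hashes to 12; 12 taken -> place at 13.
177 hashes to 7; slot 7 is free -> place at 7.
407 hashes to 16; slot 16 is free -> place at 16.
686 hashes to 6; slot 6 is free -> place at 6.
624 hashes to 12; 12,13,16 taken -> place at 4.
512 hashes to 2; slot 2 is free -> place at 2.
Table: [_, 409, 512, _, 624, _, 686, 177, _, _, _, _, 675, 522, _, _, 407]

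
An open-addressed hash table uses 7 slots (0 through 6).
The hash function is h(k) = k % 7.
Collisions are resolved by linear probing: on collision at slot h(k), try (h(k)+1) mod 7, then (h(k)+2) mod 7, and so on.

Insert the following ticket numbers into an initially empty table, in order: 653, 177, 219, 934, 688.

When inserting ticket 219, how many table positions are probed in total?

653: h=2 => slot 2
177: h=2, probe 2,3 => slot 3
219: h=2, probe 2,3,4 => slot 4
934: h=3, probe 3,4,5 => slot 5
688: h=2, probe 2,3,4,5,6 => slot 6
Table: [-, -, 653, 177, 219, 934, 688]

3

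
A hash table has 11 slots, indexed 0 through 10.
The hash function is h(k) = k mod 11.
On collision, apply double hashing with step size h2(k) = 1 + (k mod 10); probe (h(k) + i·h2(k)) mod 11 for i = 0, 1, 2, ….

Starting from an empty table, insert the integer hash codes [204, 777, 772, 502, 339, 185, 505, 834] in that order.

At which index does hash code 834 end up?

3

Insert 204: h=6, slot 6 empty => index 6.
Insert 777: h=7, slot 7 empty => index 7.
Insert 772: h=2, slot 2 empty => index 2.
Insert 502: h=7, h2=3, slot 7 occupied => index 10.
Insert 339: h=9, slot 9 empty => index 9.
Insert 185: h=9, h2=6, slot 9 occupied => index 4.
Insert 505: h=10, h2=6, slot 10 occupied => index 5.
Insert 834: h=9, h2=5, slot 9 occupied => index 3.
Table: [—, —, 772, 834, 185, 505, 204, 777, —, 339, 502]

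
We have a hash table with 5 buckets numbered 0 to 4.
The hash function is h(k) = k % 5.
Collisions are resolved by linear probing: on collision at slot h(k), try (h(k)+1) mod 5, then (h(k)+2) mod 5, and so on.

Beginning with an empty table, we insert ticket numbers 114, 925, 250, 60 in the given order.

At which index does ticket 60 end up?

114 hashes to 4; slot 4 is free => place at 4.
925 hashes to 0; slot 0 is free => place at 0.
250 hashes to 0; 0 taken => place at 1.
60 hashes to 0; 0,1 taken => place at 2.
Table: [925, 250, 60, ∅, 114]

2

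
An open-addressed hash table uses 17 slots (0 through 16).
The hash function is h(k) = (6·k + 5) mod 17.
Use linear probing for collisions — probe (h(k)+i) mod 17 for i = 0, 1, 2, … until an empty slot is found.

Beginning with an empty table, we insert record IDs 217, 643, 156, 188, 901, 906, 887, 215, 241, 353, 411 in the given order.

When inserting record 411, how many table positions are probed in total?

217 hashes to 15; slot 15 is free → place at 15.
643 hashes to 4; slot 4 is free → place at 4.
156 hashes to 6; slot 6 is free → place at 6.
188 hashes to 11; slot 11 is free → place at 11.
901 hashes to 5; slot 5 is free → place at 5.
906 hashes to 1; slot 1 is free → place at 1.
887 hashes to 6; 6 taken → place at 7.
215 hashes to 3; slot 3 is free → place at 3.
241 hashes to 6; 6,7 taken → place at 8.
353 hashes to 15; 15 taken → place at 16.
411 hashes to 6; 6,7,8 taken → place at 9.
Table: [., 906, ., 215, 643, 901, 156, 887, 241, 411, ., 188, ., ., ., 217, 353]

4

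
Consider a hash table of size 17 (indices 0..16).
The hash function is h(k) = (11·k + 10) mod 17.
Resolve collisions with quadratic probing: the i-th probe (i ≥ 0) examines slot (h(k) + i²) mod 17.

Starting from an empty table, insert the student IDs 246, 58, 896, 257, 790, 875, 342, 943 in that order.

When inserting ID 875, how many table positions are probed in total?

3

Insert 246: h=13, slot 13 empty → index 13.
Insert 58: h=2, slot 2 empty → index 2.
Insert 896: h=6, slot 6 empty → index 6.
Insert 257: h=15, slot 15 empty → index 15.
Insert 790: h=13, slot 13 occupied → index 14.
Insert 875: h=13, slots 13,14 occupied → index 0.
Insert 342: h=15, slot 15 occupied → index 16.
Insert 943: h=13, slots 13,14,0 occupied → index 5.
Table: [875, —, 58, —, —, 943, 896, —, —, —, —, —, —, 246, 790, 257, 342]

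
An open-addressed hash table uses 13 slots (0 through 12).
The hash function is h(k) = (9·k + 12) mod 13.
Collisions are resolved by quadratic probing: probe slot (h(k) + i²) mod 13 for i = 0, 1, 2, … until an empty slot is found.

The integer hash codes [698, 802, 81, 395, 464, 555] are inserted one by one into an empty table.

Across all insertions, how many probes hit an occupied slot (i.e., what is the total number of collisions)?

6

698: h=2 -> slot 2
802: h=2, probe 2,3 -> slot 3
81: h=0 -> slot 0
395: h=5 -> slot 5
464: h=2, probe 2,3,6 -> slot 6
555: h=2, probe 2,3,6,11 -> slot 11
Table: [81, ., 698, 802, ., 395, 464, ., ., ., ., 555, .]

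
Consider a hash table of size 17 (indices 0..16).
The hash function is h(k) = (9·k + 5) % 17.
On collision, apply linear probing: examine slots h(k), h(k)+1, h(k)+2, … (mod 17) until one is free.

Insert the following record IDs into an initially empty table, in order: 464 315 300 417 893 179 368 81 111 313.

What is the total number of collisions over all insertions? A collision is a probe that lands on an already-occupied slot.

24

464: h=16 -> slot 16
315: h=1 -> slot 1
300: h=2 -> slot 2
417: h=1, probe 1,2,3 -> slot 3
893: h=1, probe 1,2,3,4 -> slot 4
179: h=1, probe 1,2,3,4,5 -> slot 5
368: h=2, probe 2,3,4,5,6 -> slot 6
81: h=3, probe 3,4,5,6,7 -> slot 7
111: h=1, probe 1,2,3,4,5,6,7,8 -> slot 8
313: h=0 -> slot 0
Table: [313, 315, 300, 417, 893, 179, 368, 81, 111, -, -, -, -, -, -, -, 464]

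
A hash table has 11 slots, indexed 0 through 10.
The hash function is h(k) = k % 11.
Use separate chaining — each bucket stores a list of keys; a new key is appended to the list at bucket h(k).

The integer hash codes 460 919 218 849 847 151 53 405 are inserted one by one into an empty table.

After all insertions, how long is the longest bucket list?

460 -> bucket 9
919 -> bucket 6
218 -> bucket 9 (collision)
849 -> bucket 2
847 -> bucket 0
151 -> bucket 8
53 -> bucket 9 (collision)
405 -> bucket 9 (collision)
Final buckets:
0: 847
1: .
2: 849
3: .
4: .
5: .
6: 919
7: .
8: 151
9: 460 -> 218 -> 53 -> 405
10: .

4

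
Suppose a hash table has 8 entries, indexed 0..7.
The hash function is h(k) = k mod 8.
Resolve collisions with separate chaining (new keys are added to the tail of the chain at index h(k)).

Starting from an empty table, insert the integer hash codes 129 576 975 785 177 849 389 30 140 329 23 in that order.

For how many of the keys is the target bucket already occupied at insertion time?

129 -> bucket 1
576 -> bucket 0
975 -> bucket 7
785 -> bucket 1 (collision)
177 -> bucket 1 (collision)
849 -> bucket 1 (collision)
389 -> bucket 5
30 -> bucket 6
140 -> bucket 4
329 -> bucket 1 (collision)
23 -> bucket 7 (collision)
Final buckets:
0: 576
1: 129 -> 785 -> 177 -> 849 -> 329
2: ∅
3: ∅
4: 140
5: 389
6: 30
7: 975 -> 23

5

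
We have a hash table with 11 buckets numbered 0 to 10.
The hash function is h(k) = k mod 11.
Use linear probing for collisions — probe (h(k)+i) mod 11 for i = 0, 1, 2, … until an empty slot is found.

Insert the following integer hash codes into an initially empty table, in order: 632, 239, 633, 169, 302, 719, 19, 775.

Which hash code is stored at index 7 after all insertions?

302

Insert 632: h=5, slot 5 empty => index 5.
Insert 239: h=8, slot 8 empty => index 8.
Insert 633: h=6, slot 6 empty => index 6.
Insert 169: h=4, slot 4 empty => index 4.
Insert 302: h=5, slots 5,6 occupied => index 7.
Insert 719: h=4, slots 4,5,6,7,8 occupied => index 9.
Insert 19: h=8, slots 8,9 occupied => index 10.
Insert 775: h=5, slots 5,6,7,8,9,10 occupied => index 0.
Table: [775, ., ., ., 169, 632, 633, 302, 239, 719, 19]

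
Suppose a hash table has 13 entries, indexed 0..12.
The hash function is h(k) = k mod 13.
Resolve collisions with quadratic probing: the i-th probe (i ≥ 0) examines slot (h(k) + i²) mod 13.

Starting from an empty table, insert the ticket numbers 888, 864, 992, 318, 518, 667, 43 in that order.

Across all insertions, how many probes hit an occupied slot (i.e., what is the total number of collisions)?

888: h=4 -> slot 4
864: h=6 -> slot 6
992: h=4, probe 4,5 -> slot 5
318: h=6, probe 6,7 -> slot 7
518: h=11 -> slot 11
667: h=4, probe 4,5,8 -> slot 8
43: h=4, probe 4,5,8,0 -> slot 0
Table: [43, ∅, ∅, ∅, 888, 992, 864, 318, 667, ∅, ∅, 518, ∅]

7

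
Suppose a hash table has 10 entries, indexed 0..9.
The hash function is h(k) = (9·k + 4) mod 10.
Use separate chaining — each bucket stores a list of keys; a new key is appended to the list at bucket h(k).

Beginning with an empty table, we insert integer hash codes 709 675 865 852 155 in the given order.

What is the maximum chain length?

709 → bucket 5
675 → bucket 9
865 → bucket 9 (collision)
852 → bucket 2
155 → bucket 9 (collision)
Final buckets:
0: .
1: .
2: 852
3: .
4: .
5: 709
6: .
7: .
8: .
9: 675 -> 865 -> 155

3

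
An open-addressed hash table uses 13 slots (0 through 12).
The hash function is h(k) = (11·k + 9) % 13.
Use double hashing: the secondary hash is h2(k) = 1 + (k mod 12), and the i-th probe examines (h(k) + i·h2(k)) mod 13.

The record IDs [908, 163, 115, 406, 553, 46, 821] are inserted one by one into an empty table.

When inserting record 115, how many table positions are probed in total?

Insert 908: h=0, slot 0 empty -> index 0.
Insert 163: h=8, slot 8 empty -> index 8.
Insert 115: h=0, h2=8, slots 0,8 occupied -> index 3.
Insert 406: h=3, h2=11, slot 3 occupied -> index 1.
Insert 553: h=8, h2=2, slot 8 occupied -> index 10.
Insert 46: h=8, h2=11, slot 8 occupied -> index 6.
Insert 821: h=5, slot 5 empty -> index 5.
Table: [908, 406, ∅, 115, ∅, 821, 46, ∅, 163, ∅, 553, ∅, ∅]

3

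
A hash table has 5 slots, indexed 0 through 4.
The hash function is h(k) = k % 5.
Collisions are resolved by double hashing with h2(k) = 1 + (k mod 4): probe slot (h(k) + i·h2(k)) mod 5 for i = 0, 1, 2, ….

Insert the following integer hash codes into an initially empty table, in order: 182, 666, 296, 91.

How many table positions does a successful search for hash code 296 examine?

3

182: h=2 → slot 2
666: h=1 → slot 1
296: h=1, h2=1, probe 1,2,3 → slot 3
91: h=1, h2=4, probe 1,0 → slot 0
Table: [91, 666, 182, 296, ∅]
Lookup 296: h=1, h2=1, probe 1,2,3 → found at 3.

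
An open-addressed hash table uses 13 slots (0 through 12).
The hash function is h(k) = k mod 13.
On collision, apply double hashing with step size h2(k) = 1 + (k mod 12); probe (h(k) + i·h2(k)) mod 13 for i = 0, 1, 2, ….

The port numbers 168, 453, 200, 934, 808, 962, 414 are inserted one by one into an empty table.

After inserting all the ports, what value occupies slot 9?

168 hashes to 12; slot 12 is free -> place at 12.
453 hashes to 11; slot 11 is free -> place at 11.
200 hashes to 5; slot 5 is free -> place at 5.
934 hashes to 11, h2=11; 11 taken -> place at 9.
808 hashes to 2; slot 2 is free -> place at 2.
962 hashes to 0; slot 0 is free -> place at 0.
414 hashes to 11, h2=7; 11,5,12 taken -> place at 6.
Table: [962, ., 808, ., ., 200, 414, ., ., 934, ., 453, 168]

934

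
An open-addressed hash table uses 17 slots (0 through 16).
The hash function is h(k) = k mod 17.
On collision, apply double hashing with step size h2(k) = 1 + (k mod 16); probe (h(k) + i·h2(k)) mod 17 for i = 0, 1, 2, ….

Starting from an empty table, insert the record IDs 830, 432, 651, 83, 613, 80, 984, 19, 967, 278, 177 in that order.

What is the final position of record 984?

16

Insert 830: h=14, slot 14 empty => index 14.
Insert 432: h=7, slot 7 empty => index 7.
Insert 651: h=5, slot 5 empty => index 5.
Insert 83: h=15, slot 15 empty => index 15.
Insert 613: h=1, slot 1 empty => index 1.
Insert 80: h=12, slot 12 empty => index 12.
Insert 984: h=15, h2=9, slots 15,7 occupied => index 16.
Insert 19: h=2, slot 2 empty => index 2.
Insert 967: h=15, h2=8, slot 15 occupied => index 6.
Insert 278: h=6, h2=7, slot 6 occupied => index 13.
Insert 177: h=7, h2=2, slot 7 occupied => index 9.
Table: [_, 613, 19, _, _, 651, 967, 432, _, 177, _, _, 80, 278, 830, 83, 984]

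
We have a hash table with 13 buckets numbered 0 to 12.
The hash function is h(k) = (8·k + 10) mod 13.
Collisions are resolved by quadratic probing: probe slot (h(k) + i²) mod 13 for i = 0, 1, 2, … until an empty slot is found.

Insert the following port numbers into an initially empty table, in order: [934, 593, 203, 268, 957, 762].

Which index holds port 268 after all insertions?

934: h=7 → slot 7
593: h=9 → slot 9
203: h=9, probe 9,10 → slot 10
268: h=9, probe 9,10,0 → slot 0
957: h=9, probe 9,10,0,5 → slot 5
762: h=9, probe 9,10,0,5,12 → slot 12
Table: [268, —, —, —, —, 957, —, 934, —, 593, 203, —, 762]

0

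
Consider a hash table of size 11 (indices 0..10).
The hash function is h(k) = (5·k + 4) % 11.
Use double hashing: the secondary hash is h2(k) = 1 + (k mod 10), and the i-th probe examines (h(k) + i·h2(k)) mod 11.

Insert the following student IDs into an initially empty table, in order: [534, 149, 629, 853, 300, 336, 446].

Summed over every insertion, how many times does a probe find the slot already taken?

534: h=1 => slot 1
149: h=1, h2=10, probe 1,0 => slot 0
629: h=3 => slot 3
853: h=1, h2=4, probe 1,5 => slot 5
300: h=8 => slot 8
336: h=1, h2=7, probe 1,8,4 => slot 4
446: h=1, h2=7, probe 1,8,4,0,7 => slot 7
Table: [149, 534, _, 629, 336, 853, _, 446, 300, _, _]

8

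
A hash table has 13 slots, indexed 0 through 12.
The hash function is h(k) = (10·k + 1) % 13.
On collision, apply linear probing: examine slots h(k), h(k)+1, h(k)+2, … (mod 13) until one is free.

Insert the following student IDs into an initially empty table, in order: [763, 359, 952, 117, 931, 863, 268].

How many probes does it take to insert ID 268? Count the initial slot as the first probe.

763 hashes to 0; slot 0 is free => place at 0.
359 hashes to 3; slot 3 is free => place at 3.
952 hashes to 5; slot 5 is free => place at 5.
117 hashes to 1; slot 1 is free => place at 1.
931 hashes to 3; 3 taken => place at 4.
863 hashes to 12; slot 12 is free => place at 12.
268 hashes to 3; 3,4,5 taken => place at 6.
Table: [763, 117, _, 359, 931, 952, 268, _, _, _, _, _, 863]

4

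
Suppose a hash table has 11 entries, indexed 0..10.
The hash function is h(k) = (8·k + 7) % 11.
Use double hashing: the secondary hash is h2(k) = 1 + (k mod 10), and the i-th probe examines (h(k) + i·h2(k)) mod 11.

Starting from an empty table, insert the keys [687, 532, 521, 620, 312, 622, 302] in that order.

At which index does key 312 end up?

687: h=3 => slot 3
532: h=6 => slot 6
521: h=6, h2=2, probe 6,8 => slot 8
620: h=6, h2=1, probe 6,7 => slot 7
312: h=6, h2=3, probe 6,9 => slot 9
622: h=0 => slot 0
302: h=3, h2=3, probe 3,6,9,1 => slot 1
Table: [622, 302, ∅, 687, ∅, ∅, 532, 620, 521, 312, ∅]

9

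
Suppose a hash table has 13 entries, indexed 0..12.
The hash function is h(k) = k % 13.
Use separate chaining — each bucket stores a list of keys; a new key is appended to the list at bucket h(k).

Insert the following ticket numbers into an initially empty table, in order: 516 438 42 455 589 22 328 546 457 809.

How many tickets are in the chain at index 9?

3

516 → bucket 9
438 → bucket 9 (collision)
42 → bucket 3
455 → bucket 0
589 → bucket 4
22 → bucket 9 (collision)
328 → bucket 3 (collision)
546 → bucket 0 (collision)
457 → bucket 2
809 → bucket 3 (collision)
Final buckets:
0: 455 -> 546
1: —
2: 457
3: 42 -> 328 -> 809
4: 589
5: —
6: —
7: —
8: —
9: 516 -> 438 -> 22
10: —
11: —
12: —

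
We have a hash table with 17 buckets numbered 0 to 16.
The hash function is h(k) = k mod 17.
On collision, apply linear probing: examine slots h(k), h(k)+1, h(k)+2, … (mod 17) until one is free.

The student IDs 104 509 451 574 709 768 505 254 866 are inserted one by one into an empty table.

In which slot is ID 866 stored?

Insert 104: h=2, slot 2 empty -> index 2.
Insert 509: h=16, slot 16 empty -> index 16.
Insert 451: h=9, slot 9 empty -> index 9.
Insert 574: h=13, slot 13 empty -> index 13.
Insert 709: h=12, slot 12 empty -> index 12.
Insert 768: h=3, slot 3 empty -> index 3.
Insert 505: h=12, slots 12,13 occupied -> index 14.
Insert 254: h=16, slot 16 occupied -> index 0.
Insert 866: h=16, slots 16,0 occupied -> index 1.
Table: [254, 866, 104, 768, —, —, —, —, —, 451, —, —, 709, 574, 505, —, 509]

1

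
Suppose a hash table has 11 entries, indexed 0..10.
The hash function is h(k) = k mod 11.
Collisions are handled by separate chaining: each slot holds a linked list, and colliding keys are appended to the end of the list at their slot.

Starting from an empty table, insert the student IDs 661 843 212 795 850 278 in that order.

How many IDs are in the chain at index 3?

4

661 -> bucket 1
843 -> bucket 7
212 -> bucket 3
795 -> bucket 3 (collision)
850 -> bucket 3 (collision)
278 -> bucket 3 (collision)
Final buckets:
0: ∅
1: 661
2: ∅
3: 212 -> 795 -> 850 -> 278
4: ∅
5: ∅
6: ∅
7: 843
8: ∅
9: ∅
10: ∅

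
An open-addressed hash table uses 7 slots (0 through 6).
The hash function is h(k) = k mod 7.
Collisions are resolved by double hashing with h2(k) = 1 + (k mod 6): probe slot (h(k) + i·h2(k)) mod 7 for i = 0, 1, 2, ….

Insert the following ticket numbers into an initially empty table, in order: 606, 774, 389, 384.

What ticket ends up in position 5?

774

606: h=4 → slot 4
774: h=4, h2=1, probe 4,5 → slot 5
389: h=4, h2=6, probe 4,3 → slot 3
384: h=6 → slot 6
Table: [_, _, _, 389, 606, 774, 384]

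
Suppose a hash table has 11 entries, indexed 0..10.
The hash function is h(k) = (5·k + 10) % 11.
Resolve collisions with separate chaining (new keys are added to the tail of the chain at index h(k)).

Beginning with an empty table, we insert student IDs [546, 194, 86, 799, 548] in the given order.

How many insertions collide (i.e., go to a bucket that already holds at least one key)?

546 -> bucket 1
194 -> bucket 1 (collision)
86 -> bucket 0
799 -> bucket 1 (collision)
548 -> bucket 0 (collision)
Final buckets:
0: 86 -> 548
1: 546 -> 194 -> 799
2: -
3: -
4: -
5: -
6: -
7: -
8: -
9: -
10: -

3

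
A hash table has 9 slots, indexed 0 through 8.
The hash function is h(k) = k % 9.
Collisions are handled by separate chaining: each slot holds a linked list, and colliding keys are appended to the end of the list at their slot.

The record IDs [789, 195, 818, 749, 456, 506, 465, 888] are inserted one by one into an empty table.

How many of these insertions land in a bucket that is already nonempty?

Insert 789: h=6, bucket 6 empty -> new chain.
Insert 195: h=6, bucket 6 nonempty -> append to chain.
Insert 818: h=8, bucket 8 empty -> new chain.
Insert 749: h=2, bucket 2 empty -> new chain.
Insert 456: h=6, bucket 6 nonempty -> append to chain.
Insert 506: h=2, bucket 2 nonempty -> append to chain.
Insert 465: h=6, bucket 6 nonempty -> append to chain.
Insert 888: h=6, bucket 6 nonempty -> append to chain.
Final buckets:
0: _
1: _
2: 749 -> 506
3: _
4: _
5: _
6: 789 -> 195 -> 456 -> 465 -> 888
7: _
8: 818

5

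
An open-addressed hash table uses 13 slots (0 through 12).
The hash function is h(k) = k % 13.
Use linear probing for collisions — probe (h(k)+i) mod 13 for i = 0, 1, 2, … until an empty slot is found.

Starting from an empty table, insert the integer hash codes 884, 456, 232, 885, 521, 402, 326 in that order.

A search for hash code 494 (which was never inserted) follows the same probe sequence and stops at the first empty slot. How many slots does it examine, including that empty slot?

884: h=0 => slot 0
456: h=1 => slot 1
232: h=11 => slot 11
885: h=1, probe 1,2 => slot 2
521: h=1, probe 1,2,3 => slot 3
402: h=12 => slot 12
326: h=1, probe 1,2,3,4 => slot 4
Table: [884, 456, 885, 521, 326, ∅, ∅, ∅, ∅, ∅, ∅, 232, 402]
Lookup 494: h=0, probe 0,1,2,3,4,5 → slot 5 empty, not found.

6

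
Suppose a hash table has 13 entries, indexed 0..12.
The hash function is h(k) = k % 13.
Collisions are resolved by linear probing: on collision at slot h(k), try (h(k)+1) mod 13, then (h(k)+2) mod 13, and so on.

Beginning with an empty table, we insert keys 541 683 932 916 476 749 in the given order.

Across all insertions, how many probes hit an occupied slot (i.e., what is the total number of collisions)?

5

541 hashes to 8; slot 8 is free → place at 8.
683 hashes to 7; slot 7 is free → place at 7.
932 hashes to 9; slot 9 is free → place at 9.
916 hashes to 6; slot 6 is free → place at 6.
476 hashes to 8; 8,9 taken → place at 10.
749 hashes to 8; 8,9,10 taken → place at 11.
Table: [-, -, -, -, -, -, 916, 683, 541, 932, 476, 749, -]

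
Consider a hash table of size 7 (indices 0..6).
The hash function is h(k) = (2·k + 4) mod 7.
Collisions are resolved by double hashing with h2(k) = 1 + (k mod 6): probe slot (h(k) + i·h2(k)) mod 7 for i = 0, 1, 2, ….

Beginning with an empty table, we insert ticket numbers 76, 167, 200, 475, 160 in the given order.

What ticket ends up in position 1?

76 hashes to 2; slot 2 is free => place at 2.
167 hashes to 2, h2=6; 2 taken => place at 1.
200 hashes to 5; slot 5 is free => place at 5.
475 hashes to 2, h2=2; 2 taken => place at 4.
160 hashes to 2, h2=5; 2 taken => place at 0.
Table: [160, 167, 76, ., 475, 200, .]

167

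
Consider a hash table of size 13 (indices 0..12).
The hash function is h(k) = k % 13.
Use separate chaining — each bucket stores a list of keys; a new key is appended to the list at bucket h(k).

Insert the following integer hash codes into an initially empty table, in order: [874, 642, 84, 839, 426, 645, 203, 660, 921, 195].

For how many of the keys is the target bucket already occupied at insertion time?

Insert 874: h=3, bucket 3 empty -> new chain.
Insert 642: h=5, bucket 5 empty -> new chain.
Insert 84: h=6, bucket 6 empty -> new chain.
Insert 839: h=7, bucket 7 empty -> new chain.
Insert 426: h=10, bucket 10 empty -> new chain.
Insert 645: h=8, bucket 8 empty -> new chain.
Insert 203: h=8, bucket 8 nonempty -> append to chain.
Insert 660: h=10, bucket 10 nonempty -> append to chain.
Insert 921: h=11, bucket 11 empty -> new chain.
Insert 195: h=0, bucket 0 empty -> new chain.
Final buckets:
0: 195
1: _
2: _
3: 874
4: _
5: 642
6: 84
7: 839
8: 645 -> 203
9: _
10: 426 -> 660
11: 921
12: _

2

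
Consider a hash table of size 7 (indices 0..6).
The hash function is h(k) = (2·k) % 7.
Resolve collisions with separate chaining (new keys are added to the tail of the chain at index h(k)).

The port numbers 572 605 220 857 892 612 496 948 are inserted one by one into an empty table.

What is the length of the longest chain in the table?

6

572 → bucket 3
605 → bucket 6
220 → bucket 6 (collision)
857 → bucket 6 (collision)
892 → bucket 6 (collision)
612 → bucket 6 (collision)
496 → bucket 5
948 → bucket 6 (collision)
Final buckets:
0: —
1: —
2: —
3: 572
4: —
5: 496
6: 605 -> 220 -> 857 -> 892 -> 612 -> 948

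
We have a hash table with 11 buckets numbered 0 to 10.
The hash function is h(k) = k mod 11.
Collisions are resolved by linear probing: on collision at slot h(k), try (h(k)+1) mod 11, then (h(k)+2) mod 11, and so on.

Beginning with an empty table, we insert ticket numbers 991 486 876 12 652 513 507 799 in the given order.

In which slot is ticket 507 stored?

5

Insert 991: h=1, slot 1 empty => index 1.
Insert 486: h=2, slot 2 empty => index 2.
Insert 876: h=7, slot 7 empty => index 7.
Insert 12: h=1, slots 1,2 occupied => index 3.
Insert 652: h=3, slot 3 occupied => index 4.
Insert 513: h=7, slot 7 occupied => index 8.
Insert 507: h=1, slots 1,2,3,4 occupied => index 5.
Insert 799: h=7, slots 7,8 occupied => index 9.
Table: [∅, 991, 486, 12, 652, 507, ∅, 876, 513, 799, ∅]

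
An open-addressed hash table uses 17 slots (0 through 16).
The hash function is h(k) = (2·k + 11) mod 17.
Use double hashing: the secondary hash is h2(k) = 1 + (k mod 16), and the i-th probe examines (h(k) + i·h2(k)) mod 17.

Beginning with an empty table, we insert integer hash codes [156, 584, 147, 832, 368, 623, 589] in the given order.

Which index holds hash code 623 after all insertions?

156: h=0 -> slot 0
584: h=6 -> slot 6
147: h=16 -> slot 16
832: h=9 -> slot 9
368: h=16, h2=1, probe 16,0,1 -> slot 1
623: h=16, h2=16, probe 16,15 -> slot 15
589: h=16, h2=14, probe 16,13 -> slot 13
Table: [156, 368, —, —, —, —, 584, —, —, 832, —, —, —, 589, —, 623, 147]

15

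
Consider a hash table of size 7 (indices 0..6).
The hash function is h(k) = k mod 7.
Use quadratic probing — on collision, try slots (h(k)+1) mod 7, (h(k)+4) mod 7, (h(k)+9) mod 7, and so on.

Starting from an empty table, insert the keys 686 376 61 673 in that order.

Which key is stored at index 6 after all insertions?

686: h=0 -> slot 0
376: h=5 -> slot 5
61: h=5, probe 5,6 -> slot 6
673: h=1 -> slot 1
Table: [686, 673, -, -, -, 376, 61]

61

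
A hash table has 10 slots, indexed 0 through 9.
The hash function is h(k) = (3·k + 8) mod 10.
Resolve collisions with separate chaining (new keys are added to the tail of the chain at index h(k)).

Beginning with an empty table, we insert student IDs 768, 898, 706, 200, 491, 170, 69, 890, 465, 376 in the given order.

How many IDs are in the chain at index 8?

768 → bucket 2
898 → bucket 2 (collision)
706 → bucket 6
200 → bucket 8
491 → bucket 1
170 → bucket 8 (collision)
69 → bucket 5
890 → bucket 8 (collision)
465 → bucket 3
376 → bucket 6 (collision)
Final buckets:
0: .
1: 491
2: 768 -> 898
3: 465
4: .
5: 69
6: 706 -> 376
7: .
8: 200 -> 170 -> 890
9: .

3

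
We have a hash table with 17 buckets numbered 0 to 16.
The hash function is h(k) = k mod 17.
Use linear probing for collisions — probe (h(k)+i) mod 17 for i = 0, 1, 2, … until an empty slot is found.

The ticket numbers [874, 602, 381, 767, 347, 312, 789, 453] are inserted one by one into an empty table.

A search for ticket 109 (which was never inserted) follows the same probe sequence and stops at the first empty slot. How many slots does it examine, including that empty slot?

7

874: h=7 → slot 7
602: h=7, probe 7,8 → slot 8
381: h=7, probe 7,8,9 → slot 9
767: h=2 → slot 2
347: h=7, probe 7,8,9,10 → slot 10
312: h=6 → slot 6
789: h=7, probe 7,8,9,10,11 → slot 11
453: h=11, probe 11,12 → slot 12
Table: [., ., 767, ., ., ., 312, 874, 602, 381, 347, 789, 453, ., ., ., .]
Lookup 109: h=7, probe 7,8,9,10,11,12,13 → slot 13 empty, not found.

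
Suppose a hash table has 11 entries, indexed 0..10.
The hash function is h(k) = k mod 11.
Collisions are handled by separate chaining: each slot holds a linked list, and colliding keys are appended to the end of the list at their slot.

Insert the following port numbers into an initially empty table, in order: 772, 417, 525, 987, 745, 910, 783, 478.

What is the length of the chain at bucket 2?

2

Insert 772: h=2, bucket 2 empty -> new chain.
Insert 417: h=10, bucket 10 empty -> new chain.
Insert 525: h=8, bucket 8 empty -> new chain.
Insert 987: h=8, bucket 8 nonempty -> append to chain.
Insert 745: h=8, bucket 8 nonempty -> append to chain.
Insert 910: h=8, bucket 8 nonempty -> append to chain.
Insert 783: h=2, bucket 2 nonempty -> append to chain.
Insert 478: h=5, bucket 5 empty -> new chain.
Final buckets:
0: -
1: -
2: 772 -> 783
3: -
4: -
5: 478
6: -
7: -
8: 525 -> 987 -> 745 -> 910
9: -
10: 417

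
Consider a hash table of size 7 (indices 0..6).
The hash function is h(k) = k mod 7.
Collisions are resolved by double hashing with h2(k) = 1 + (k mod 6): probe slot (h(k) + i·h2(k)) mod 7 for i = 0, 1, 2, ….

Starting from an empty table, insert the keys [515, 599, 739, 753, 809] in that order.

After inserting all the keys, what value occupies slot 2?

515: h=4 -> slot 4
599: h=4, h2=6, probe 4,3 -> slot 3
739: h=4, h2=2, probe 4,6 -> slot 6
753: h=4, h2=4, probe 4,1 -> slot 1
809: h=4, h2=6, probe 4,3,2 -> slot 2
Table: [., 753, 809, 599, 515, ., 739]

809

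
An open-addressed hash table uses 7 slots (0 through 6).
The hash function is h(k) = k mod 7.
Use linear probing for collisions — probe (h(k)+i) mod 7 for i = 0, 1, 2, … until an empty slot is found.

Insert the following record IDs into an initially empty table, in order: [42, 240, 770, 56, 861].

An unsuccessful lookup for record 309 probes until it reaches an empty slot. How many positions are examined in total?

5

42: h=0 → slot 0
240: h=2 → slot 2
770: h=0, probe 0,1 → slot 1
56: h=0, probe 0,1,2,3 → slot 3
861: h=0, probe 0,1,2,3,4 → slot 4
Table: [42, 770, 240, 56, 861, -, -]
Lookup 309: h=1, probe 1,2,3,4,5 → slot 5 empty, not found.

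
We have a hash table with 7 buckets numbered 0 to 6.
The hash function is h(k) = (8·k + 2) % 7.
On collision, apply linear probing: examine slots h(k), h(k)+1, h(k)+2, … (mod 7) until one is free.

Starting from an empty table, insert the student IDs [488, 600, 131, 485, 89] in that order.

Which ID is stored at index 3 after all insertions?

Insert 488: h=0, slot 0 empty -> index 0.
Insert 600: h=0, slot 0 occupied -> index 1.
Insert 131: h=0, slots 0,1 occupied -> index 2.
Insert 485: h=4, slot 4 empty -> index 4.
Insert 89: h=0, slots 0,1,2 occupied -> index 3.
Table: [488, 600, 131, 89, 485, ∅, ∅]

89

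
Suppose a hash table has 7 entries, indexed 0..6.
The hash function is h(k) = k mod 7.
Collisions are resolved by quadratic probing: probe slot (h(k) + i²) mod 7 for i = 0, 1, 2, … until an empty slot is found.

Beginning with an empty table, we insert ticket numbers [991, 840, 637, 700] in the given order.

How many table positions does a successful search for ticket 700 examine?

4

991: h=4 => slot 4
840: h=0 => slot 0
637: h=0, probe 0,1 => slot 1
700: h=0, probe 0,1,4,2 => slot 2
Table: [840, 637, 700, —, 991, —, —]
Lookup 700: h=0, probe 0,1,4,2 → found at 2.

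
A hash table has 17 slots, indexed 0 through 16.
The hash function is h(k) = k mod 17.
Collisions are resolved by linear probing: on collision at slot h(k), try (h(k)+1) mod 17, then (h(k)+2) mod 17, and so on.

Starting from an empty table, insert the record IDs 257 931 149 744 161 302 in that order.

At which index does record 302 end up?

257 hashes to 2; slot 2 is free → place at 2.
931 hashes to 13; slot 13 is free → place at 13.
149 hashes to 13; 13 taken → place at 14.
744 hashes to 13; 13,14 taken → place at 15.
161 hashes to 8; slot 8 is free → place at 8.
302 hashes to 13; 13,14,15 taken → place at 16.
Table: [—, —, 257, —, —, —, —, —, 161, —, —, —, —, 931, 149, 744, 302]

16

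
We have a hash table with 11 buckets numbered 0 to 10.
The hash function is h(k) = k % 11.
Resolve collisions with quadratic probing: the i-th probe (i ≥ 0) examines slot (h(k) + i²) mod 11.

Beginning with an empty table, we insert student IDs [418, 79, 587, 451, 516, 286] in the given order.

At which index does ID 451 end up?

418 hashes to 0; slot 0 is free -> place at 0.
79 hashes to 2; slot 2 is free -> place at 2.
587 hashes to 4; slot 4 is free -> place at 4.
451 hashes to 0; 0 taken -> place at 1.
516 hashes to 10; slot 10 is free -> place at 10.
286 hashes to 0; 0,1,4 taken -> place at 9.
Table: [418, 451, 79, _, 587, _, _, _, _, 286, 516]

1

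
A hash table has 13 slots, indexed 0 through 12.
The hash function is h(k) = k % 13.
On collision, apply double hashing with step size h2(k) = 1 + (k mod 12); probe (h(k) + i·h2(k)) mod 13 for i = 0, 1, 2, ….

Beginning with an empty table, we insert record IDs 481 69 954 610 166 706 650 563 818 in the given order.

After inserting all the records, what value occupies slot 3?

Insert 481: h=0, slot 0 empty => index 0.
Insert 69: h=4, slot 4 empty => index 4.
Insert 954: h=5, slot 5 empty => index 5.
Insert 610: h=12, slot 12 empty => index 12.
Insert 166: h=10, slot 10 empty => index 10.
Insert 706: h=4, h2=11, slot 4 occupied => index 2.
Insert 650: h=0, h2=3, slot 0 occupied => index 3.
Insert 563: h=4, h2=12, slots 4,3,2 occupied => index 1.
Insert 818: h=12, h2=3, slots 12,2,5 occupied => index 8.
Table: [481, 563, 706, 650, 69, 954, ., ., 818, ., 166, ., 610]

650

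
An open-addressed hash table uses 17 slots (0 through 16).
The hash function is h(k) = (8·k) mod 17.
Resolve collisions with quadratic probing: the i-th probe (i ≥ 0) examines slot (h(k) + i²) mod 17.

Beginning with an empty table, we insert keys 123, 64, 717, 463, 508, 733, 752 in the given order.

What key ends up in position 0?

Insert 123: h=15, slot 15 empty → index 15.
Insert 64: h=2, slot 2 empty → index 2.
Insert 717: h=7, slot 7 empty → index 7.
Insert 463: h=15, slot 15 occupied → index 16.
Insert 508: h=1, slot 1 empty → index 1.
Insert 733: h=16, slot 16 occupied → index 0.
Insert 752: h=15, slots 15,16,2,7 occupied → index 14.
Table: [733, 508, 64, -, -, -, -, 717, -, -, -, -, -, -, 752, 123, 463]

733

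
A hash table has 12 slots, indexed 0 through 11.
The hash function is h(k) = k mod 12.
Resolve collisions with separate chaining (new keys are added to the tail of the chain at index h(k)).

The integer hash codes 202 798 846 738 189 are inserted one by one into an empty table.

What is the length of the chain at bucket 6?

3

Insert 202: h=10, bucket 10 empty → new chain.
Insert 798: h=6, bucket 6 empty → new chain.
Insert 846: h=6, bucket 6 nonempty → append to chain.
Insert 738: h=6, bucket 6 nonempty → append to chain.
Insert 189: h=9, bucket 9 empty → new chain.
Final buckets:
0: —
1: —
2: —
3: —
4: —
5: —
6: 798 -> 846 -> 738
7: —
8: —
9: 189
10: 202
11: —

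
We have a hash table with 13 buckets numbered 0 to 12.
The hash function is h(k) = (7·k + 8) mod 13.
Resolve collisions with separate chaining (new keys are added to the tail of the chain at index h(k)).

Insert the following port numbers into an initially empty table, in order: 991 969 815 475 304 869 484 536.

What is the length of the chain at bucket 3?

991 -> bucket 3
969 -> bucket 5
815 -> bucket 6
475 -> bucket 5 (collision)
304 -> bucket 4
869 -> bucket 7
484 -> bucket 3 (collision)
536 -> bucket 3 (collision)
Final buckets:
0: _
1: _
2: _
3: 991 -> 484 -> 536
4: 304
5: 969 -> 475
6: 815
7: 869
8: _
9: _
10: _
11: _
12: _

3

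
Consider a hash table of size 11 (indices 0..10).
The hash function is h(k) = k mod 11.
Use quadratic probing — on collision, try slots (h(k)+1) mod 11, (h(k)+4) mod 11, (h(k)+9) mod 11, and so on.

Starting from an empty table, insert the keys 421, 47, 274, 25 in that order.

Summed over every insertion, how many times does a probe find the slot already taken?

421 hashes to 3; slot 3 is free → place at 3.
47 hashes to 3; 3 taken → place at 4.
274 hashes to 10; slot 10 is free → place at 10.
25 hashes to 3; 3,4 taken → place at 7.
Table: [∅, ∅, ∅, 421, 47, ∅, ∅, 25, ∅, ∅, 274]

3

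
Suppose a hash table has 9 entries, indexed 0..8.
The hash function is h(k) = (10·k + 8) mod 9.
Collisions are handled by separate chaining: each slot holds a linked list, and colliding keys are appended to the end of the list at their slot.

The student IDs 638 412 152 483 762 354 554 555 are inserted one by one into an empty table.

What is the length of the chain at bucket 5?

3

Insert 638: h=7, bucket 7 empty -> new chain.
Insert 412: h=6, bucket 6 empty -> new chain.
Insert 152: h=7, bucket 7 nonempty -> append to chain.
Insert 483: h=5, bucket 5 empty -> new chain.
Insert 762: h=5, bucket 5 nonempty -> append to chain.
Insert 354: h=2, bucket 2 empty -> new chain.
Insert 554: h=4, bucket 4 empty -> new chain.
Insert 555: h=5, bucket 5 nonempty -> append to chain.
Final buckets:
0: ∅
1: ∅
2: 354
3: ∅
4: 554
5: 483 -> 762 -> 555
6: 412
7: 638 -> 152
8: ∅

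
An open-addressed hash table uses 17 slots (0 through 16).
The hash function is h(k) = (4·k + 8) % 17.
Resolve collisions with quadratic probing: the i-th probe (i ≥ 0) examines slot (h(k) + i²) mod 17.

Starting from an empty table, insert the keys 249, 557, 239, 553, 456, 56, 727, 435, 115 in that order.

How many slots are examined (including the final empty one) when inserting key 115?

6

249: h=1 => slot 1
557: h=9 => slot 9
239: h=12 => slot 12
553: h=10 => slot 10
456: h=13 => slot 13
56: h=11 => slot 11
727: h=9, probe 9,10,13,1,8 => slot 8
435: h=14 => slot 14
115: h=9, probe 9,10,13,1,8,0 => slot 0
Table: [115, 249, ∅, ∅, ∅, ∅, ∅, ∅, 727, 557, 553, 56, 239, 456, 435, ∅, ∅]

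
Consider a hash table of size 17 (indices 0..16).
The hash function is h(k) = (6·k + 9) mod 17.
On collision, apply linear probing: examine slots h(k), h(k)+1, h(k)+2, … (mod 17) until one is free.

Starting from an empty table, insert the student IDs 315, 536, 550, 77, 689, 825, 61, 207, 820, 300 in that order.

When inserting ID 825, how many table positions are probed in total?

5

315: h=12 -> slot 12
536: h=12, probe 12,13 -> slot 13
550: h=11 -> slot 11
77: h=12, probe 12,13,14 -> slot 14
689: h=12, probe 12,13,14,15 -> slot 15
825: h=12, probe 12,13,14,15,16 -> slot 16
61: h=1 -> slot 1
207: h=10 -> slot 10
820: h=16, probe 16,0 -> slot 0
300: h=7 -> slot 7
Table: [820, 61, —, —, —, —, —, 300, —, —, 207, 550, 315, 536, 77, 689, 825]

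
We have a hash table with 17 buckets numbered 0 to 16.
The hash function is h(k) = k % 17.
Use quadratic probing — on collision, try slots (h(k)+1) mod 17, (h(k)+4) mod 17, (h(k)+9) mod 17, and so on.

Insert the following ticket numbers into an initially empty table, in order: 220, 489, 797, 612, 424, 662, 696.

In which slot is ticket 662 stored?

8

Insert 220: h=16, slot 16 empty -> index 16.
Insert 489: h=13, slot 13 empty -> index 13.
Insert 797: h=15, slot 15 empty -> index 15.
Insert 612: h=0, slot 0 empty -> index 0.
Insert 424: h=16, slots 16,0 occupied -> index 3.
Insert 662: h=16, slots 16,0,3 occupied -> index 8.
Insert 696: h=16, slots 16,0,3,8,15 occupied -> index 7.
Table: [612, _, _, 424, _, _, _, 696, 662, _, _, _, _, 489, _, 797, 220]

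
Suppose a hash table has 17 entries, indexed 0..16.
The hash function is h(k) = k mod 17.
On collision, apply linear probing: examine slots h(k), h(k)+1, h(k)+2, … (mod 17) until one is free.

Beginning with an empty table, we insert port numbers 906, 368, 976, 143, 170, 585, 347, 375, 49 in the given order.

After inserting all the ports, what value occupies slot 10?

347

Insert 906: h=5, slot 5 empty => index 5.
Insert 368: h=11, slot 11 empty => index 11.
Insert 976: h=7, slot 7 empty => index 7.
Insert 143: h=7, slot 7 occupied => index 8.
Insert 170: h=0, slot 0 empty => index 0.
Insert 585: h=7, slots 7,8 occupied => index 9.
Insert 347: h=7, slots 7,8,9 occupied => index 10.
Insert 375: h=1, slot 1 empty => index 1.
Insert 49: h=15, slot 15 empty => index 15.
Table: [170, 375, -, -, -, 906, -, 976, 143, 585, 347, 368, -, -, -, 49, -]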